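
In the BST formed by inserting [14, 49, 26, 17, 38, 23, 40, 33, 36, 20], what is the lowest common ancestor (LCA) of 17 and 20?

Tree insertion order: [14, 49, 26, 17, 38, 23, 40, 33, 36, 20]
Tree (level-order array): [14, None, 49, 26, None, 17, 38, None, 23, 33, 40, 20, None, None, 36]
In a BST, the LCA of p=17, q=20 is the first node v on the
root-to-leaf path with p <= v <= q (go left if both < v, right if both > v).
Walk from root:
  at 14: both 17 and 20 > 14, go right
  at 49: both 17 and 20 < 49, go left
  at 26: both 17 and 20 < 26, go left
  at 17: 17 <= 17 <= 20, this is the LCA
LCA = 17


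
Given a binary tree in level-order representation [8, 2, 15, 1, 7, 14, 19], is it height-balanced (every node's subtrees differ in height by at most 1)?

Tree (level-order array): [8, 2, 15, 1, 7, 14, 19]
Definition: a tree is height-balanced if, at every node, |h(left) - h(right)| <= 1 (empty subtree has height -1).
Bottom-up per-node check:
  node 1: h_left=-1, h_right=-1, diff=0 [OK], height=0
  node 7: h_left=-1, h_right=-1, diff=0 [OK], height=0
  node 2: h_left=0, h_right=0, diff=0 [OK], height=1
  node 14: h_left=-1, h_right=-1, diff=0 [OK], height=0
  node 19: h_left=-1, h_right=-1, diff=0 [OK], height=0
  node 15: h_left=0, h_right=0, diff=0 [OK], height=1
  node 8: h_left=1, h_right=1, diff=0 [OK], height=2
All nodes satisfy the balance condition.
Result: Balanced


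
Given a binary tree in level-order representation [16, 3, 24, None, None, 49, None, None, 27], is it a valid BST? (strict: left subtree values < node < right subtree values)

Level-order array: [16, 3, 24, None, None, 49, None, None, 27]
Validate using subtree bounds (lo, hi): at each node, require lo < value < hi,
then recurse left with hi=value and right with lo=value.
Preorder trace (stopping at first violation):
  at node 16 with bounds (-inf, +inf): OK
  at node 3 with bounds (-inf, 16): OK
  at node 24 with bounds (16, +inf): OK
  at node 49 with bounds (16, 24): VIOLATION
Node 49 violates its bound: not (16 < 49 < 24).
Result: Not a valid BST


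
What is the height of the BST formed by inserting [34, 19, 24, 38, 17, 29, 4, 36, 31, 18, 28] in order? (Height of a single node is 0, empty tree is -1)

Insertion order: [34, 19, 24, 38, 17, 29, 4, 36, 31, 18, 28]
Tree (level-order array): [34, 19, 38, 17, 24, 36, None, 4, 18, None, 29, None, None, None, None, None, None, 28, 31]
Compute height bottom-up (empty subtree = -1):
  height(4) = 1 + max(-1, -1) = 0
  height(18) = 1 + max(-1, -1) = 0
  height(17) = 1 + max(0, 0) = 1
  height(28) = 1 + max(-1, -1) = 0
  height(31) = 1 + max(-1, -1) = 0
  height(29) = 1 + max(0, 0) = 1
  height(24) = 1 + max(-1, 1) = 2
  height(19) = 1 + max(1, 2) = 3
  height(36) = 1 + max(-1, -1) = 0
  height(38) = 1 + max(0, -1) = 1
  height(34) = 1 + max(3, 1) = 4
Height = 4


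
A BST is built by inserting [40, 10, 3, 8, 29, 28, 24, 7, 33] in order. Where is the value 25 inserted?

Starting tree (level order): [40, 10, None, 3, 29, None, 8, 28, 33, 7, None, 24]
Insertion path: 40 -> 10 -> 29 -> 28 -> 24
Result: insert 25 as right child of 24
Final tree (level order): [40, 10, None, 3, 29, None, 8, 28, 33, 7, None, 24, None, None, None, None, None, None, 25]


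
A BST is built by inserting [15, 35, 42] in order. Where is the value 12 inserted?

Starting tree (level order): [15, None, 35, None, 42]
Insertion path: 15
Result: insert 12 as left child of 15
Final tree (level order): [15, 12, 35, None, None, None, 42]


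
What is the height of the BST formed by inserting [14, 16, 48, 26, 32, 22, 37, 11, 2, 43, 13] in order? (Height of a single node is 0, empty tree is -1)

Insertion order: [14, 16, 48, 26, 32, 22, 37, 11, 2, 43, 13]
Tree (level-order array): [14, 11, 16, 2, 13, None, 48, None, None, None, None, 26, None, 22, 32, None, None, None, 37, None, 43]
Compute height bottom-up (empty subtree = -1):
  height(2) = 1 + max(-1, -1) = 0
  height(13) = 1 + max(-1, -1) = 0
  height(11) = 1 + max(0, 0) = 1
  height(22) = 1 + max(-1, -1) = 0
  height(43) = 1 + max(-1, -1) = 0
  height(37) = 1 + max(-1, 0) = 1
  height(32) = 1 + max(-1, 1) = 2
  height(26) = 1 + max(0, 2) = 3
  height(48) = 1 + max(3, -1) = 4
  height(16) = 1 + max(-1, 4) = 5
  height(14) = 1 + max(1, 5) = 6
Height = 6


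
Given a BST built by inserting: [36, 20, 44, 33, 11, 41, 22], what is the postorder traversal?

Tree insertion order: [36, 20, 44, 33, 11, 41, 22]
Tree (level-order array): [36, 20, 44, 11, 33, 41, None, None, None, 22]
Postorder traversal: [11, 22, 33, 20, 41, 44, 36]


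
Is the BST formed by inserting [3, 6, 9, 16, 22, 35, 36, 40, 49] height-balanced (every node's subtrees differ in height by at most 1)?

Tree (level-order array): [3, None, 6, None, 9, None, 16, None, 22, None, 35, None, 36, None, 40, None, 49]
Definition: a tree is height-balanced if, at every node, |h(left) - h(right)| <= 1 (empty subtree has height -1).
Bottom-up per-node check:
  node 49: h_left=-1, h_right=-1, diff=0 [OK], height=0
  node 40: h_left=-1, h_right=0, diff=1 [OK], height=1
  node 36: h_left=-1, h_right=1, diff=2 [FAIL (|-1-1|=2 > 1)], height=2
  node 35: h_left=-1, h_right=2, diff=3 [FAIL (|-1-2|=3 > 1)], height=3
  node 22: h_left=-1, h_right=3, diff=4 [FAIL (|-1-3|=4 > 1)], height=4
  node 16: h_left=-1, h_right=4, diff=5 [FAIL (|-1-4|=5 > 1)], height=5
  node 9: h_left=-1, h_right=5, diff=6 [FAIL (|-1-5|=6 > 1)], height=6
  node 6: h_left=-1, h_right=6, diff=7 [FAIL (|-1-6|=7 > 1)], height=7
  node 3: h_left=-1, h_right=7, diff=8 [FAIL (|-1-7|=8 > 1)], height=8
Node 36 violates the condition: |-1 - 1| = 2 > 1.
Result: Not balanced


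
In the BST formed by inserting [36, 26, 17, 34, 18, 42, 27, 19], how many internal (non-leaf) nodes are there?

Tree built from: [36, 26, 17, 34, 18, 42, 27, 19]
Tree (level-order array): [36, 26, 42, 17, 34, None, None, None, 18, 27, None, None, 19]
Rule: An internal node has at least one child.
Per-node child counts:
  node 36: 2 child(ren)
  node 26: 2 child(ren)
  node 17: 1 child(ren)
  node 18: 1 child(ren)
  node 19: 0 child(ren)
  node 34: 1 child(ren)
  node 27: 0 child(ren)
  node 42: 0 child(ren)
Matching nodes: [36, 26, 17, 18, 34]
Count of internal (non-leaf) nodes: 5


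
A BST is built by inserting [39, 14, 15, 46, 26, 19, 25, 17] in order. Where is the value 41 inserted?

Starting tree (level order): [39, 14, 46, None, 15, None, None, None, 26, 19, None, 17, 25]
Insertion path: 39 -> 46
Result: insert 41 as left child of 46
Final tree (level order): [39, 14, 46, None, 15, 41, None, None, 26, None, None, 19, None, 17, 25]


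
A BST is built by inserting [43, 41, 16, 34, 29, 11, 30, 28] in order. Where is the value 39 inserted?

Starting tree (level order): [43, 41, None, 16, None, 11, 34, None, None, 29, None, 28, 30]
Insertion path: 43 -> 41 -> 16 -> 34
Result: insert 39 as right child of 34
Final tree (level order): [43, 41, None, 16, None, 11, 34, None, None, 29, 39, 28, 30]


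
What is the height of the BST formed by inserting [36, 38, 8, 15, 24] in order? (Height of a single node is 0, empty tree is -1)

Insertion order: [36, 38, 8, 15, 24]
Tree (level-order array): [36, 8, 38, None, 15, None, None, None, 24]
Compute height bottom-up (empty subtree = -1):
  height(24) = 1 + max(-1, -1) = 0
  height(15) = 1 + max(-1, 0) = 1
  height(8) = 1 + max(-1, 1) = 2
  height(38) = 1 + max(-1, -1) = 0
  height(36) = 1 + max(2, 0) = 3
Height = 3


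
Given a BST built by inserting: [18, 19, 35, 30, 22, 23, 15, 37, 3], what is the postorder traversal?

Tree insertion order: [18, 19, 35, 30, 22, 23, 15, 37, 3]
Tree (level-order array): [18, 15, 19, 3, None, None, 35, None, None, 30, 37, 22, None, None, None, None, 23]
Postorder traversal: [3, 15, 23, 22, 30, 37, 35, 19, 18]


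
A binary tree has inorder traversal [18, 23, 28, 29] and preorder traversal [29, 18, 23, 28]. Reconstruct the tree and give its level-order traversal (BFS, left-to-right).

Inorder:  [18, 23, 28, 29]
Preorder: [29, 18, 23, 28]
Algorithm: preorder visits root first, so consume preorder in order;
for each root, split the current inorder slice at that value into
left-subtree inorder and right-subtree inorder, then recurse.
Recursive splits:
  root=29; inorder splits into left=[18, 23, 28], right=[]
  root=18; inorder splits into left=[], right=[23, 28]
  root=23; inorder splits into left=[], right=[28]
  root=28; inorder splits into left=[], right=[]
Reconstructed level-order: [29, 18, 23, 28]


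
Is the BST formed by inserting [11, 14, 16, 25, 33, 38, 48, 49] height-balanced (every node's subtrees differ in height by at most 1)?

Tree (level-order array): [11, None, 14, None, 16, None, 25, None, 33, None, 38, None, 48, None, 49]
Definition: a tree is height-balanced if, at every node, |h(left) - h(right)| <= 1 (empty subtree has height -1).
Bottom-up per-node check:
  node 49: h_left=-1, h_right=-1, diff=0 [OK], height=0
  node 48: h_left=-1, h_right=0, diff=1 [OK], height=1
  node 38: h_left=-1, h_right=1, diff=2 [FAIL (|-1-1|=2 > 1)], height=2
  node 33: h_left=-1, h_right=2, diff=3 [FAIL (|-1-2|=3 > 1)], height=3
  node 25: h_left=-1, h_right=3, diff=4 [FAIL (|-1-3|=4 > 1)], height=4
  node 16: h_left=-1, h_right=4, diff=5 [FAIL (|-1-4|=5 > 1)], height=5
  node 14: h_left=-1, h_right=5, diff=6 [FAIL (|-1-5|=6 > 1)], height=6
  node 11: h_left=-1, h_right=6, diff=7 [FAIL (|-1-6|=7 > 1)], height=7
Node 38 violates the condition: |-1 - 1| = 2 > 1.
Result: Not balanced


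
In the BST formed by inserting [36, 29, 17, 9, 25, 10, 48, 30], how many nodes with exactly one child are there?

Tree built from: [36, 29, 17, 9, 25, 10, 48, 30]
Tree (level-order array): [36, 29, 48, 17, 30, None, None, 9, 25, None, None, None, 10]
Rule: These are nodes with exactly 1 non-null child.
Per-node child counts:
  node 36: 2 child(ren)
  node 29: 2 child(ren)
  node 17: 2 child(ren)
  node 9: 1 child(ren)
  node 10: 0 child(ren)
  node 25: 0 child(ren)
  node 30: 0 child(ren)
  node 48: 0 child(ren)
Matching nodes: [9]
Count of nodes with exactly one child: 1


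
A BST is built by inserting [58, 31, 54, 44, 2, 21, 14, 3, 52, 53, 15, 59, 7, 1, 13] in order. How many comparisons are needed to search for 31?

Search path for 31: 58 -> 31
Found: True
Comparisons: 2


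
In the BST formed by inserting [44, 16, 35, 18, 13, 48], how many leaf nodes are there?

Tree built from: [44, 16, 35, 18, 13, 48]
Tree (level-order array): [44, 16, 48, 13, 35, None, None, None, None, 18]
Rule: A leaf has 0 children.
Per-node child counts:
  node 44: 2 child(ren)
  node 16: 2 child(ren)
  node 13: 0 child(ren)
  node 35: 1 child(ren)
  node 18: 0 child(ren)
  node 48: 0 child(ren)
Matching nodes: [13, 18, 48]
Count of leaf nodes: 3


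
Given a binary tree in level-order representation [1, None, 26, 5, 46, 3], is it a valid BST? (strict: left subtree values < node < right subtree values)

Level-order array: [1, None, 26, 5, 46, 3]
Validate using subtree bounds (lo, hi): at each node, require lo < value < hi,
then recurse left with hi=value and right with lo=value.
Preorder trace (stopping at first violation):
  at node 1 with bounds (-inf, +inf): OK
  at node 26 with bounds (1, +inf): OK
  at node 5 with bounds (1, 26): OK
  at node 3 with bounds (1, 5): OK
  at node 46 with bounds (26, +inf): OK
No violation found at any node.
Result: Valid BST


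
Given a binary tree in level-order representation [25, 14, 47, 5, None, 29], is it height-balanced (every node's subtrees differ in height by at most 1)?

Tree (level-order array): [25, 14, 47, 5, None, 29]
Definition: a tree is height-balanced if, at every node, |h(left) - h(right)| <= 1 (empty subtree has height -1).
Bottom-up per-node check:
  node 5: h_left=-1, h_right=-1, diff=0 [OK], height=0
  node 14: h_left=0, h_right=-1, diff=1 [OK], height=1
  node 29: h_left=-1, h_right=-1, diff=0 [OK], height=0
  node 47: h_left=0, h_right=-1, diff=1 [OK], height=1
  node 25: h_left=1, h_right=1, diff=0 [OK], height=2
All nodes satisfy the balance condition.
Result: Balanced


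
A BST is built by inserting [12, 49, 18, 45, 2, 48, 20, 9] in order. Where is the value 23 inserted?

Starting tree (level order): [12, 2, 49, None, 9, 18, None, None, None, None, 45, 20, 48]
Insertion path: 12 -> 49 -> 18 -> 45 -> 20
Result: insert 23 as right child of 20
Final tree (level order): [12, 2, 49, None, 9, 18, None, None, None, None, 45, 20, 48, None, 23]


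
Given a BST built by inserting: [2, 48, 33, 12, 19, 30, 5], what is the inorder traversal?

Tree insertion order: [2, 48, 33, 12, 19, 30, 5]
Tree (level-order array): [2, None, 48, 33, None, 12, None, 5, 19, None, None, None, 30]
Inorder traversal: [2, 5, 12, 19, 30, 33, 48]


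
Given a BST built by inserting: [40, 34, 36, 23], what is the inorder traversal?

Tree insertion order: [40, 34, 36, 23]
Tree (level-order array): [40, 34, None, 23, 36]
Inorder traversal: [23, 34, 36, 40]


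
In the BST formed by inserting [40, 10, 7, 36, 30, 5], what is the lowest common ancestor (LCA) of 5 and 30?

Tree insertion order: [40, 10, 7, 36, 30, 5]
Tree (level-order array): [40, 10, None, 7, 36, 5, None, 30]
In a BST, the LCA of p=5, q=30 is the first node v on the
root-to-leaf path with p <= v <= q (go left if both < v, right if both > v).
Walk from root:
  at 40: both 5 and 30 < 40, go left
  at 10: 5 <= 10 <= 30, this is the LCA
LCA = 10


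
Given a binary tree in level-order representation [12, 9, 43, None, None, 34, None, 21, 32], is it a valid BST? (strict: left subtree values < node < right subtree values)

Level-order array: [12, 9, 43, None, None, 34, None, 21, 32]
Validate using subtree bounds (lo, hi): at each node, require lo < value < hi,
then recurse left with hi=value and right with lo=value.
Preorder trace (stopping at first violation):
  at node 12 with bounds (-inf, +inf): OK
  at node 9 with bounds (-inf, 12): OK
  at node 43 with bounds (12, +inf): OK
  at node 34 with bounds (12, 43): OK
  at node 21 with bounds (12, 34): OK
  at node 32 with bounds (34, 43): VIOLATION
Node 32 violates its bound: not (34 < 32 < 43).
Result: Not a valid BST


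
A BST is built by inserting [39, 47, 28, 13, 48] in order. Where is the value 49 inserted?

Starting tree (level order): [39, 28, 47, 13, None, None, 48]
Insertion path: 39 -> 47 -> 48
Result: insert 49 as right child of 48
Final tree (level order): [39, 28, 47, 13, None, None, 48, None, None, None, 49]


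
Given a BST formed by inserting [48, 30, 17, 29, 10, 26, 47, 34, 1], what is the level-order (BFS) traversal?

Tree insertion order: [48, 30, 17, 29, 10, 26, 47, 34, 1]
Tree (level-order array): [48, 30, None, 17, 47, 10, 29, 34, None, 1, None, 26]
BFS from the root, enqueuing left then right child of each popped node:
  queue [48] -> pop 48, enqueue [30], visited so far: [48]
  queue [30] -> pop 30, enqueue [17, 47], visited so far: [48, 30]
  queue [17, 47] -> pop 17, enqueue [10, 29], visited so far: [48, 30, 17]
  queue [47, 10, 29] -> pop 47, enqueue [34], visited so far: [48, 30, 17, 47]
  queue [10, 29, 34] -> pop 10, enqueue [1], visited so far: [48, 30, 17, 47, 10]
  queue [29, 34, 1] -> pop 29, enqueue [26], visited so far: [48, 30, 17, 47, 10, 29]
  queue [34, 1, 26] -> pop 34, enqueue [none], visited so far: [48, 30, 17, 47, 10, 29, 34]
  queue [1, 26] -> pop 1, enqueue [none], visited so far: [48, 30, 17, 47, 10, 29, 34, 1]
  queue [26] -> pop 26, enqueue [none], visited so far: [48, 30, 17, 47, 10, 29, 34, 1, 26]
Result: [48, 30, 17, 47, 10, 29, 34, 1, 26]


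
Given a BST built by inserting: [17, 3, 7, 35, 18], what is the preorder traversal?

Tree insertion order: [17, 3, 7, 35, 18]
Tree (level-order array): [17, 3, 35, None, 7, 18]
Preorder traversal: [17, 3, 7, 35, 18]


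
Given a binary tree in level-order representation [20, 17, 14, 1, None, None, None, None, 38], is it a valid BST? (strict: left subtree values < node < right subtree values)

Level-order array: [20, 17, 14, 1, None, None, None, None, 38]
Validate using subtree bounds (lo, hi): at each node, require lo < value < hi,
then recurse left with hi=value and right with lo=value.
Preorder trace (stopping at first violation):
  at node 20 with bounds (-inf, +inf): OK
  at node 17 with bounds (-inf, 20): OK
  at node 1 with bounds (-inf, 17): OK
  at node 38 with bounds (1, 17): VIOLATION
Node 38 violates its bound: not (1 < 38 < 17).
Result: Not a valid BST


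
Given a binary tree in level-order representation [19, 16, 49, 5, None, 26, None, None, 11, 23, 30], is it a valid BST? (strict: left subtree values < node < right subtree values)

Level-order array: [19, 16, 49, 5, None, 26, None, None, 11, 23, 30]
Validate using subtree bounds (lo, hi): at each node, require lo < value < hi,
then recurse left with hi=value and right with lo=value.
Preorder trace (stopping at first violation):
  at node 19 with bounds (-inf, +inf): OK
  at node 16 with bounds (-inf, 19): OK
  at node 5 with bounds (-inf, 16): OK
  at node 11 with bounds (5, 16): OK
  at node 49 with bounds (19, +inf): OK
  at node 26 with bounds (19, 49): OK
  at node 23 with bounds (19, 26): OK
  at node 30 with bounds (26, 49): OK
No violation found at any node.
Result: Valid BST


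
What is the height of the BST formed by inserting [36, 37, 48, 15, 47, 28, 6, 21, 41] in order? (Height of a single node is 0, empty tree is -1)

Insertion order: [36, 37, 48, 15, 47, 28, 6, 21, 41]
Tree (level-order array): [36, 15, 37, 6, 28, None, 48, None, None, 21, None, 47, None, None, None, 41]
Compute height bottom-up (empty subtree = -1):
  height(6) = 1 + max(-1, -1) = 0
  height(21) = 1 + max(-1, -1) = 0
  height(28) = 1 + max(0, -1) = 1
  height(15) = 1 + max(0, 1) = 2
  height(41) = 1 + max(-1, -1) = 0
  height(47) = 1 + max(0, -1) = 1
  height(48) = 1 + max(1, -1) = 2
  height(37) = 1 + max(-1, 2) = 3
  height(36) = 1 + max(2, 3) = 4
Height = 4


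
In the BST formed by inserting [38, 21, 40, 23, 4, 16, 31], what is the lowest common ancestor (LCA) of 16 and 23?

Tree insertion order: [38, 21, 40, 23, 4, 16, 31]
Tree (level-order array): [38, 21, 40, 4, 23, None, None, None, 16, None, 31]
In a BST, the LCA of p=16, q=23 is the first node v on the
root-to-leaf path with p <= v <= q (go left if both < v, right if both > v).
Walk from root:
  at 38: both 16 and 23 < 38, go left
  at 21: 16 <= 21 <= 23, this is the LCA
LCA = 21


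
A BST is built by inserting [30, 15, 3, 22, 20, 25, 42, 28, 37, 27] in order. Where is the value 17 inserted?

Starting tree (level order): [30, 15, 42, 3, 22, 37, None, None, None, 20, 25, None, None, None, None, None, 28, 27]
Insertion path: 30 -> 15 -> 22 -> 20
Result: insert 17 as left child of 20
Final tree (level order): [30, 15, 42, 3, 22, 37, None, None, None, 20, 25, None, None, 17, None, None, 28, None, None, 27]


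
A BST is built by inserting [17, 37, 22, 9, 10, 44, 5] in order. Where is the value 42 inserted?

Starting tree (level order): [17, 9, 37, 5, 10, 22, 44]
Insertion path: 17 -> 37 -> 44
Result: insert 42 as left child of 44
Final tree (level order): [17, 9, 37, 5, 10, 22, 44, None, None, None, None, None, None, 42]


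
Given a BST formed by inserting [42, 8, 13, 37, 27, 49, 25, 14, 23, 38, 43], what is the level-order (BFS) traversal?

Tree insertion order: [42, 8, 13, 37, 27, 49, 25, 14, 23, 38, 43]
Tree (level-order array): [42, 8, 49, None, 13, 43, None, None, 37, None, None, 27, 38, 25, None, None, None, 14, None, None, 23]
BFS from the root, enqueuing left then right child of each popped node:
  queue [42] -> pop 42, enqueue [8, 49], visited so far: [42]
  queue [8, 49] -> pop 8, enqueue [13], visited so far: [42, 8]
  queue [49, 13] -> pop 49, enqueue [43], visited so far: [42, 8, 49]
  queue [13, 43] -> pop 13, enqueue [37], visited so far: [42, 8, 49, 13]
  queue [43, 37] -> pop 43, enqueue [none], visited so far: [42, 8, 49, 13, 43]
  queue [37] -> pop 37, enqueue [27, 38], visited so far: [42, 8, 49, 13, 43, 37]
  queue [27, 38] -> pop 27, enqueue [25], visited so far: [42, 8, 49, 13, 43, 37, 27]
  queue [38, 25] -> pop 38, enqueue [none], visited so far: [42, 8, 49, 13, 43, 37, 27, 38]
  queue [25] -> pop 25, enqueue [14], visited so far: [42, 8, 49, 13, 43, 37, 27, 38, 25]
  queue [14] -> pop 14, enqueue [23], visited so far: [42, 8, 49, 13, 43, 37, 27, 38, 25, 14]
  queue [23] -> pop 23, enqueue [none], visited so far: [42, 8, 49, 13, 43, 37, 27, 38, 25, 14, 23]
Result: [42, 8, 49, 13, 43, 37, 27, 38, 25, 14, 23]


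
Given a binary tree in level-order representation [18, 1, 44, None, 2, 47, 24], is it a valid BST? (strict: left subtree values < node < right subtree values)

Level-order array: [18, 1, 44, None, 2, 47, 24]
Validate using subtree bounds (lo, hi): at each node, require lo < value < hi,
then recurse left with hi=value and right with lo=value.
Preorder trace (stopping at first violation):
  at node 18 with bounds (-inf, +inf): OK
  at node 1 with bounds (-inf, 18): OK
  at node 2 with bounds (1, 18): OK
  at node 44 with bounds (18, +inf): OK
  at node 47 with bounds (18, 44): VIOLATION
Node 47 violates its bound: not (18 < 47 < 44).
Result: Not a valid BST


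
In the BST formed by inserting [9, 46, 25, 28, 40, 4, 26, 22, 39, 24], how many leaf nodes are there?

Tree built from: [9, 46, 25, 28, 40, 4, 26, 22, 39, 24]
Tree (level-order array): [9, 4, 46, None, None, 25, None, 22, 28, None, 24, 26, 40, None, None, None, None, 39]
Rule: A leaf has 0 children.
Per-node child counts:
  node 9: 2 child(ren)
  node 4: 0 child(ren)
  node 46: 1 child(ren)
  node 25: 2 child(ren)
  node 22: 1 child(ren)
  node 24: 0 child(ren)
  node 28: 2 child(ren)
  node 26: 0 child(ren)
  node 40: 1 child(ren)
  node 39: 0 child(ren)
Matching nodes: [4, 24, 26, 39]
Count of leaf nodes: 4


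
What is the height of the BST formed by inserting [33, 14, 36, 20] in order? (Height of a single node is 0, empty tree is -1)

Insertion order: [33, 14, 36, 20]
Tree (level-order array): [33, 14, 36, None, 20]
Compute height bottom-up (empty subtree = -1):
  height(20) = 1 + max(-1, -1) = 0
  height(14) = 1 + max(-1, 0) = 1
  height(36) = 1 + max(-1, -1) = 0
  height(33) = 1 + max(1, 0) = 2
Height = 2


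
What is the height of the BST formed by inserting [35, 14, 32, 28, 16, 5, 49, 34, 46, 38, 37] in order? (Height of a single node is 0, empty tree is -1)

Insertion order: [35, 14, 32, 28, 16, 5, 49, 34, 46, 38, 37]
Tree (level-order array): [35, 14, 49, 5, 32, 46, None, None, None, 28, 34, 38, None, 16, None, None, None, 37]
Compute height bottom-up (empty subtree = -1):
  height(5) = 1 + max(-1, -1) = 0
  height(16) = 1 + max(-1, -1) = 0
  height(28) = 1 + max(0, -1) = 1
  height(34) = 1 + max(-1, -1) = 0
  height(32) = 1 + max(1, 0) = 2
  height(14) = 1 + max(0, 2) = 3
  height(37) = 1 + max(-1, -1) = 0
  height(38) = 1 + max(0, -1) = 1
  height(46) = 1 + max(1, -1) = 2
  height(49) = 1 + max(2, -1) = 3
  height(35) = 1 + max(3, 3) = 4
Height = 4


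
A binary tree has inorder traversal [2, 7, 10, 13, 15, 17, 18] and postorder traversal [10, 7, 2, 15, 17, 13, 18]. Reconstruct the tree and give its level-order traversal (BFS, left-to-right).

Inorder:   [2, 7, 10, 13, 15, 17, 18]
Postorder: [10, 7, 2, 15, 17, 13, 18]
Algorithm: postorder visits root last, so walk postorder right-to-left;
each value is the root of the current inorder slice — split it at that
value, recurse on the right subtree first, then the left.
Recursive splits:
  root=18; inorder splits into left=[2, 7, 10, 13, 15, 17], right=[]
  root=13; inorder splits into left=[2, 7, 10], right=[15, 17]
  root=17; inorder splits into left=[15], right=[]
  root=15; inorder splits into left=[], right=[]
  root=2; inorder splits into left=[], right=[7, 10]
  root=7; inorder splits into left=[], right=[10]
  root=10; inorder splits into left=[], right=[]
Reconstructed level-order: [18, 13, 2, 17, 7, 15, 10]


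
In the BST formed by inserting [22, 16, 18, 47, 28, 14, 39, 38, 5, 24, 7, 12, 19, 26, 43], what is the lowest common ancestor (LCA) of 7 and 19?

Tree insertion order: [22, 16, 18, 47, 28, 14, 39, 38, 5, 24, 7, 12, 19, 26, 43]
Tree (level-order array): [22, 16, 47, 14, 18, 28, None, 5, None, None, 19, 24, 39, None, 7, None, None, None, 26, 38, 43, None, 12]
In a BST, the LCA of p=7, q=19 is the first node v on the
root-to-leaf path with p <= v <= q (go left if both < v, right if both > v).
Walk from root:
  at 22: both 7 and 19 < 22, go left
  at 16: 7 <= 16 <= 19, this is the LCA
LCA = 16


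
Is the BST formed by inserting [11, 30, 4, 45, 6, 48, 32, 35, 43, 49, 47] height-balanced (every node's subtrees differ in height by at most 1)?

Tree (level-order array): [11, 4, 30, None, 6, None, 45, None, None, 32, 48, None, 35, 47, 49, None, 43]
Definition: a tree is height-balanced if, at every node, |h(left) - h(right)| <= 1 (empty subtree has height -1).
Bottom-up per-node check:
  node 6: h_left=-1, h_right=-1, diff=0 [OK], height=0
  node 4: h_left=-1, h_right=0, diff=1 [OK], height=1
  node 43: h_left=-1, h_right=-1, diff=0 [OK], height=0
  node 35: h_left=-1, h_right=0, diff=1 [OK], height=1
  node 32: h_left=-1, h_right=1, diff=2 [FAIL (|-1-1|=2 > 1)], height=2
  node 47: h_left=-1, h_right=-1, diff=0 [OK], height=0
  node 49: h_left=-1, h_right=-1, diff=0 [OK], height=0
  node 48: h_left=0, h_right=0, diff=0 [OK], height=1
  node 45: h_left=2, h_right=1, diff=1 [OK], height=3
  node 30: h_left=-1, h_right=3, diff=4 [FAIL (|-1-3|=4 > 1)], height=4
  node 11: h_left=1, h_right=4, diff=3 [FAIL (|1-4|=3 > 1)], height=5
Node 32 violates the condition: |-1 - 1| = 2 > 1.
Result: Not balanced


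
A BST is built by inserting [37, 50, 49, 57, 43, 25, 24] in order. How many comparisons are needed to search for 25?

Search path for 25: 37 -> 25
Found: True
Comparisons: 2


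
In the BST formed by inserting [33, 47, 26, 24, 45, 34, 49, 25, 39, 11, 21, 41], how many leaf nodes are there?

Tree built from: [33, 47, 26, 24, 45, 34, 49, 25, 39, 11, 21, 41]
Tree (level-order array): [33, 26, 47, 24, None, 45, 49, 11, 25, 34, None, None, None, None, 21, None, None, None, 39, None, None, None, 41]
Rule: A leaf has 0 children.
Per-node child counts:
  node 33: 2 child(ren)
  node 26: 1 child(ren)
  node 24: 2 child(ren)
  node 11: 1 child(ren)
  node 21: 0 child(ren)
  node 25: 0 child(ren)
  node 47: 2 child(ren)
  node 45: 1 child(ren)
  node 34: 1 child(ren)
  node 39: 1 child(ren)
  node 41: 0 child(ren)
  node 49: 0 child(ren)
Matching nodes: [21, 25, 41, 49]
Count of leaf nodes: 4


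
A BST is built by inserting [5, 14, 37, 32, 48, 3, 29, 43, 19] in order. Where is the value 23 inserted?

Starting tree (level order): [5, 3, 14, None, None, None, 37, 32, 48, 29, None, 43, None, 19]
Insertion path: 5 -> 14 -> 37 -> 32 -> 29 -> 19
Result: insert 23 as right child of 19
Final tree (level order): [5, 3, 14, None, None, None, 37, 32, 48, 29, None, 43, None, 19, None, None, None, None, 23]


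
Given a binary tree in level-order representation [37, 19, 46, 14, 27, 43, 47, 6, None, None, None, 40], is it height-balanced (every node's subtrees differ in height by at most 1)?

Tree (level-order array): [37, 19, 46, 14, 27, 43, 47, 6, None, None, None, 40]
Definition: a tree is height-balanced if, at every node, |h(left) - h(right)| <= 1 (empty subtree has height -1).
Bottom-up per-node check:
  node 6: h_left=-1, h_right=-1, diff=0 [OK], height=0
  node 14: h_left=0, h_right=-1, diff=1 [OK], height=1
  node 27: h_left=-1, h_right=-1, diff=0 [OK], height=0
  node 19: h_left=1, h_right=0, diff=1 [OK], height=2
  node 40: h_left=-1, h_right=-1, diff=0 [OK], height=0
  node 43: h_left=0, h_right=-1, diff=1 [OK], height=1
  node 47: h_left=-1, h_right=-1, diff=0 [OK], height=0
  node 46: h_left=1, h_right=0, diff=1 [OK], height=2
  node 37: h_left=2, h_right=2, diff=0 [OK], height=3
All nodes satisfy the balance condition.
Result: Balanced


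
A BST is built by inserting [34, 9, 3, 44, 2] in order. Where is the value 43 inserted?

Starting tree (level order): [34, 9, 44, 3, None, None, None, 2]
Insertion path: 34 -> 44
Result: insert 43 as left child of 44
Final tree (level order): [34, 9, 44, 3, None, 43, None, 2]


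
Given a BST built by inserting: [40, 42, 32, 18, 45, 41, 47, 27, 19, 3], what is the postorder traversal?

Tree insertion order: [40, 42, 32, 18, 45, 41, 47, 27, 19, 3]
Tree (level-order array): [40, 32, 42, 18, None, 41, 45, 3, 27, None, None, None, 47, None, None, 19]
Postorder traversal: [3, 19, 27, 18, 32, 41, 47, 45, 42, 40]


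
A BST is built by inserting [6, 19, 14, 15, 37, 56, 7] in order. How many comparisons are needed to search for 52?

Search path for 52: 6 -> 19 -> 37 -> 56
Found: False
Comparisons: 4


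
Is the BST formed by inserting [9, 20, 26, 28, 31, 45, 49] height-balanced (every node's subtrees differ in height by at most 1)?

Tree (level-order array): [9, None, 20, None, 26, None, 28, None, 31, None, 45, None, 49]
Definition: a tree is height-balanced if, at every node, |h(left) - h(right)| <= 1 (empty subtree has height -1).
Bottom-up per-node check:
  node 49: h_left=-1, h_right=-1, diff=0 [OK], height=0
  node 45: h_left=-1, h_right=0, diff=1 [OK], height=1
  node 31: h_left=-1, h_right=1, diff=2 [FAIL (|-1-1|=2 > 1)], height=2
  node 28: h_left=-1, h_right=2, diff=3 [FAIL (|-1-2|=3 > 1)], height=3
  node 26: h_left=-1, h_right=3, diff=4 [FAIL (|-1-3|=4 > 1)], height=4
  node 20: h_left=-1, h_right=4, diff=5 [FAIL (|-1-4|=5 > 1)], height=5
  node 9: h_left=-1, h_right=5, diff=6 [FAIL (|-1-5|=6 > 1)], height=6
Node 31 violates the condition: |-1 - 1| = 2 > 1.
Result: Not balanced


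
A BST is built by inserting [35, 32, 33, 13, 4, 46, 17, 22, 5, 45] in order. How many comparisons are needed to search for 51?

Search path for 51: 35 -> 46
Found: False
Comparisons: 2


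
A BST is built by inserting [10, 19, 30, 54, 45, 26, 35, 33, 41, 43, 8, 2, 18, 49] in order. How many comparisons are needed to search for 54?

Search path for 54: 10 -> 19 -> 30 -> 54
Found: True
Comparisons: 4


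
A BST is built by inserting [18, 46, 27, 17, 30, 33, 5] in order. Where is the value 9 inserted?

Starting tree (level order): [18, 17, 46, 5, None, 27, None, None, None, None, 30, None, 33]
Insertion path: 18 -> 17 -> 5
Result: insert 9 as right child of 5
Final tree (level order): [18, 17, 46, 5, None, 27, None, None, 9, None, 30, None, None, None, 33]


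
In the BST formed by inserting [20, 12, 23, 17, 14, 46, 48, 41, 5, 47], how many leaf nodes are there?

Tree built from: [20, 12, 23, 17, 14, 46, 48, 41, 5, 47]
Tree (level-order array): [20, 12, 23, 5, 17, None, 46, None, None, 14, None, 41, 48, None, None, None, None, 47]
Rule: A leaf has 0 children.
Per-node child counts:
  node 20: 2 child(ren)
  node 12: 2 child(ren)
  node 5: 0 child(ren)
  node 17: 1 child(ren)
  node 14: 0 child(ren)
  node 23: 1 child(ren)
  node 46: 2 child(ren)
  node 41: 0 child(ren)
  node 48: 1 child(ren)
  node 47: 0 child(ren)
Matching nodes: [5, 14, 41, 47]
Count of leaf nodes: 4


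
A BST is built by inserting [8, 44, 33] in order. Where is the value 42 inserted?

Starting tree (level order): [8, None, 44, 33]
Insertion path: 8 -> 44 -> 33
Result: insert 42 as right child of 33
Final tree (level order): [8, None, 44, 33, None, None, 42]


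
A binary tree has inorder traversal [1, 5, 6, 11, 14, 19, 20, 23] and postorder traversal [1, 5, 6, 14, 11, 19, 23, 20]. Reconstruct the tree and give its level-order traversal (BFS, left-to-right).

Inorder:   [1, 5, 6, 11, 14, 19, 20, 23]
Postorder: [1, 5, 6, 14, 11, 19, 23, 20]
Algorithm: postorder visits root last, so walk postorder right-to-left;
each value is the root of the current inorder slice — split it at that
value, recurse on the right subtree first, then the left.
Recursive splits:
  root=20; inorder splits into left=[1, 5, 6, 11, 14, 19], right=[23]
  root=23; inorder splits into left=[], right=[]
  root=19; inorder splits into left=[1, 5, 6, 11, 14], right=[]
  root=11; inorder splits into left=[1, 5, 6], right=[14]
  root=14; inorder splits into left=[], right=[]
  root=6; inorder splits into left=[1, 5], right=[]
  root=5; inorder splits into left=[1], right=[]
  root=1; inorder splits into left=[], right=[]
Reconstructed level-order: [20, 19, 23, 11, 6, 14, 5, 1]


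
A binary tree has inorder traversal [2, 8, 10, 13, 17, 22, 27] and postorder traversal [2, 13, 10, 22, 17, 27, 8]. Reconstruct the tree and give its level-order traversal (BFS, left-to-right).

Inorder:   [2, 8, 10, 13, 17, 22, 27]
Postorder: [2, 13, 10, 22, 17, 27, 8]
Algorithm: postorder visits root last, so walk postorder right-to-left;
each value is the root of the current inorder slice — split it at that
value, recurse on the right subtree first, then the left.
Recursive splits:
  root=8; inorder splits into left=[2], right=[10, 13, 17, 22, 27]
  root=27; inorder splits into left=[10, 13, 17, 22], right=[]
  root=17; inorder splits into left=[10, 13], right=[22]
  root=22; inorder splits into left=[], right=[]
  root=10; inorder splits into left=[], right=[13]
  root=13; inorder splits into left=[], right=[]
  root=2; inorder splits into left=[], right=[]
Reconstructed level-order: [8, 2, 27, 17, 10, 22, 13]


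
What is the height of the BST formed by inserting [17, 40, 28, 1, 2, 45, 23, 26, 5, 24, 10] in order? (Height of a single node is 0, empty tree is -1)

Insertion order: [17, 40, 28, 1, 2, 45, 23, 26, 5, 24, 10]
Tree (level-order array): [17, 1, 40, None, 2, 28, 45, None, 5, 23, None, None, None, None, 10, None, 26, None, None, 24]
Compute height bottom-up (empty subtree = -1):
  height(10) = 1 + max(-1, -1) = 0
  height(5) = 1 + max(-1, 0) = 1
  height(2) = 1 + max(-1, 1) = 2
  height(1) = 1 + max(-1, 2) = 3
  height(24) = 1 + max(-1, -1) = 0
  height(26) = 1 + max(0, -1) = 1
  height(23) = 1 + max(-1, 1) = 2
  height(28) = 1 + max(2, -1) = 3
  height(45) = 1 + max(-1, -1) = 0
  height(40) = 1 + max(3, 0) = 4
  height(17) = 1 + max(3, 4) = 5
Height = 5


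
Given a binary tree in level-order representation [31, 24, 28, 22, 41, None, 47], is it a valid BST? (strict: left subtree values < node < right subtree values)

Level-order array: [31, 24, 28, 22, 41, None, 47]
Validate using subtree bounds (lo, hi): at each node, require lo < value < hi,
then recurse left with hi=value and right with lo=value.
Preorder trace (stopping at first violation):
  at node 31 with bounds (-inf, +inf): OK
  at node 24 with bounds (-inf, 31): OK
  at node 22 with bounds (-inf, 24): OK
  at node 41 with bounds (24, 31): VIOLATION
Node 41 violates its bound: not (24 < 41 < 31).
Result: Not a valid BST


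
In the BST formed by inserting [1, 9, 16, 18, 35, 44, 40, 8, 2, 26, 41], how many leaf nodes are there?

Tree built from: [1, 9, 16, 18, 35, 44, 40, 8, 2, 26, 41]
Tree (level-order array): [1, None, 9, 8, 16, 2, None, None, 18, None, None, None, 35, 26, 44, None, None, 40, None, None, 41]
Rule: A leaf has 0 children.
Per-node child counts:
  node 1: 1 child(ren)
  node 9: 2 child(ren)
  node 8: 1 child(ren)
  node 2: 0 child(ren)
  node 16: 1 child(ren)
  node 18: 1 child(ren)
  node 35: 2 child(ren)
  node 26: 0 child(ren)
  node 44: 1 child(ren)
  node 40: 1 child(ren)
  node 41: 0 child(ren)
Matching nodes: [2, 26, 41]
Count of leaf nodes: 3


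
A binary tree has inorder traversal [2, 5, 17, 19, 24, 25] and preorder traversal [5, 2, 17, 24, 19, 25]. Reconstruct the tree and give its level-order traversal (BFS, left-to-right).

Inorder:  [2, 5, 17, 19, 24, 25]
Preorder: [5, 2, 17, 24, 19, 25]
Algorithm: preorder visits root first, so consume preorder in order;
for each root, split the current inorder slice at that value into
left-subtree inorder and right-subtree inorder, then recurse.
Recursive splits:
  root=5; inorder splits into left=[2], right=[17, 19, 24, 25]
  root=2; inorder splits into left=[], right=[]
  root=17; inorder splits into left=[], right=[19, 24, 25]
  root=24; inorder splits into left=[19], right=[25]
  root=19; inorder splits into left=[], right=[]
  root=25; inorder splits into left=[], right=[]
Reconstructed level-order: [5, 2, 17, 24, 19, 25]


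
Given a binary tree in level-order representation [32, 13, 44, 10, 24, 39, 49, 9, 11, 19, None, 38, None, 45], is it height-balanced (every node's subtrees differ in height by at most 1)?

Tree (level-order array): [32, 13, 44, 10, 24, 39, 49, 9, 11, 19, None, 38, None, 45]
Definition: a tree is height-balanced if, at every node, |h(left) - h(right)| <= 1 (empty subtree has height -1).
Bottom-up per-node check:
  node 9: h_left=-1, h_right=-1, diff=0 [OK], height=0
  node 11: h_left=-1, h_right=-1, diff=0 [OK], height=0
  node 10: h_left=0, h_right=0, diff=0 [OK], height=1
  node 19: h_left=-1, h_right=-1, diff=0 [OK], height=0
  node 24: h_left=0, h_right=-1, diff=1 [OK], height=1
  node 13: h_left=1, h_right=1, diff=0 [OK], height=2
  node 38: h_left=-1, h_right=-1, diff=0 [OK], height=0
  node 39: h_left=0, h_right=-1, diff=1 [OK], height=1
  node 45: h_left=-1, h_right=-1, diff=0 [OK], height=0
  node 49: h_left=0, h_right=-1, diff=1 [OK], height=1
  node 44: h_left=1, h_right=1, diff=0 [OK], height=2
  node 32: h_left=2, h_right=2, diff=0 [OK], height=3
All nodes satisfy the balance condition.
Result: Balanced


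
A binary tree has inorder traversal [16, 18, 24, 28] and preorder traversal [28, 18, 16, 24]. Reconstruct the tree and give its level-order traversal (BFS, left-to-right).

Inorder:  [16, 18, 24, 28]
Preorder: [28, 18, 16, 24]
Algorithm: preorder visits root first, so consume preorder in order;
for each root, split the current inorder slice at that value into
left-subtree inorder and right-subtree inorder, then recurse.
Recursive splits:
  root=28; inorder splits into left=[16, 18, 24], right=[]
  root=18; inorder splits into left=[16], right=[24]
  root=16; inorder splits into left=[], right=[]
  root=24; inorder splits into left=[], right=[]
Reconstructed level-order: [28, 18, 16, 24]


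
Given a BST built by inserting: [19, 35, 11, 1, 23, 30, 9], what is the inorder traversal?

Tree insertion order: [19, 35, 11, 1, 23, 30, 9]
Tree (level-order array): [19, 11, 35, 1, None, 23, None, None, 9, None, 30]
Inorder traversal: [1, 9, 11, 19, 23, 30, 35]


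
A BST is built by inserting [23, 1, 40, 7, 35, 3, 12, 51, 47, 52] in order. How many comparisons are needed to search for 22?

Search path for 22: 23 -> 1 -> 7 -> 12
Found: False
Comparisons: 4


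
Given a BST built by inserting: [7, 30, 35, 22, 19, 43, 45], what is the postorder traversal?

Tree insertion order: [7, 30, 35, 22, 19, 43, 45]
Tree (level-order array): [7, None, 30, 22, 35, 19, None, None, 43, None, None, None, 45]
Postorder traversal: [19, 22, 45, 43, 35, 30, 7]


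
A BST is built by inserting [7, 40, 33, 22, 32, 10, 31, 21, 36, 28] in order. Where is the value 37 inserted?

Starting tree (level order): [7, None, 40, 33, None, 22, 36, 10, 32, None, None, None, 21, 31, None, None, None, 28]
Insertion path: 7 -> 40 -> 33 -> 36
Result: insert 37 as right child of 36
Final tree (level order): [7, None, 40, 33, None, 22, 36, 10, 32, None, 37, None, 21, 31, None, None, None, None, None, 28]


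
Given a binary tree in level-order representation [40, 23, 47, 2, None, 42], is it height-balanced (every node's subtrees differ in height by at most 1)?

Tree (level-order array): [40, 23, 47, 2, None, 42]
Definition: a tree is height-balanced if, at every node, |h(left) - h(right)| <= 1 (empty subtree has height -1).
Bottom-up per-node check:
  node 2: h_left=-1, h_right=-1, diff=0 [OK], height=0
  node 23: h_left=0, h_right=-1, diff=1 [OK], height=1
  node 42: h_left=-1, h_right=-1, diff=0 [OK], height=0
  node 47: h_left=0, h_right=-1, diff=1 [OK], height=1
  node 40: h_left=1, h_right=1, diff=0 [OK], height=2
All nodes satisfy the balance condition.
Result: Balanced


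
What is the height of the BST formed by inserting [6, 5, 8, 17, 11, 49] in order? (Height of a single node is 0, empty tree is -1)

Insertion order: [6, 5, 8, 17, 11, 49]
Tree (level-order array): [6, 5, 8, None, None, None, 17, 11, 49]
Compute height bottom-up (empty subtree = -1):
  height(5) = 1 + max(-1, -1) = 0
  height(11) = 1 + max(-1, -1) = 0
  height(49) = 1 + max(-1, -1) = 0
  height(17) = 1 + max(0, 0) = 1
  height(8) = 1 + max(-1, 1) = 2
  height(6) = 1 + max(0, 2) = 3
Height = 3
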